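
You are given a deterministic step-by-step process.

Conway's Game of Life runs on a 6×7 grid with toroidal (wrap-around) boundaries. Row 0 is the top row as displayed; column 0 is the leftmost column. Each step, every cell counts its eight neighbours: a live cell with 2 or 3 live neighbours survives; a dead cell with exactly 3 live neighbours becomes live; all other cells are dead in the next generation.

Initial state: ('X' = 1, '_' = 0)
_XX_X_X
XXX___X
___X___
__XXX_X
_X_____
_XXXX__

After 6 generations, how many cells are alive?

k=0  _XX_X_X
XXX___X
___X___
__XXX_X
_X_____
_XXXX__
k=1  ____X_X
_____XX
____XXX
__XXX__
XX___X_
____XX_
k=2  ____X_X
X______
______X
XXXX___
_XX__XX
X___X__
k=3  X____XX
X____XX
__X___X
___X_X_
____XXX
XX_XX__
k=4  _______
_X_____
X___X__
___X___
X_X___X
_X_X___
k=5  __X____
_______
_______
XX_X__X
XXXX___
XXX____
k=6  __X____
_______
X______
___X__X
___X___
X______

6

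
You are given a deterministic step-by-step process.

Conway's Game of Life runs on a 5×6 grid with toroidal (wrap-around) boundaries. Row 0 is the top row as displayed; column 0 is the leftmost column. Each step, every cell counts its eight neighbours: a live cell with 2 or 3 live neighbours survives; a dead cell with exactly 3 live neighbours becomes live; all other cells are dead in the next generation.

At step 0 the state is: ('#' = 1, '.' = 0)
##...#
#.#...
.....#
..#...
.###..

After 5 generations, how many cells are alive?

step 0: ##...#
#.#...
.....#
..#...
.###..
step 1: ...#.#
......
.#....
.###..
...#..
step 2: ....#.
......
.#....
.#.#..
...#..
step 3: ......
......
..#...
......
..###.
step 4: ...#..
......
......
..#...
...#..
step 5: ......
......
......
......
..##..

2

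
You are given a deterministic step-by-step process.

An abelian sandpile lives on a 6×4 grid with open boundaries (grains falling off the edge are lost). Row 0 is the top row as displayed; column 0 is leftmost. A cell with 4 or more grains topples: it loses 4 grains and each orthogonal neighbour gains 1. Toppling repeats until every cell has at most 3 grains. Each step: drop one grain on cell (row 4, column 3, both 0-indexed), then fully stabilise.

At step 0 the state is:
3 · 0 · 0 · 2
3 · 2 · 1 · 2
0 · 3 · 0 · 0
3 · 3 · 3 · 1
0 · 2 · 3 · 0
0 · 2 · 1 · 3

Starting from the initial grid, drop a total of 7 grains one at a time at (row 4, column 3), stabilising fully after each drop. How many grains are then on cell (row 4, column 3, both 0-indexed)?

t=0: 3 · 0 · 0 · 2
3 · 2 · 1 · 2
0 · 3 · 0 · 0
3 · 3 · 3 · 1
0 · 2 · 3 · 0
0 · 2 · 1 · 3
t=1: 3 · 0 · 0 · 2
3 · 2 · 1 · 2
0 · 3 · 0 · 0
3 · 3 · 3 · 1
0 · 2 · 3 · 1
0 · 2 · 1 · 3
t=2: 3 · 0 · 0 · 2
3 · 2 · 1 · 2
0 · 3 · 0 · 0
3 · 3 · 3 · 1
0 · 2 · 3 · 2
0 · 2 · 1 · 3
t=3: 3 · 0 · 0 · 2
3 · 2 · 1 · 2
0 · 3 · 0 · 0
3 · 3 · 3 · 1
0 · 2 · 3 · 3
0 · 2 · 1 · 3
t=4: 3 · 0 · 0 · 2
3 · 3 · 1 · 2
2 · 0 · 2 · 0
0 · 3 · 1 · 3
2 · 0 · 2 · 2
0 · 3 · 3 · 0
t=5: 3 · 0 · 0 · 2
3 · 3 · 1 · 2
2 · 0 · 2 · 0
0 · 3 · 1 · 3
2 · 0 · 2 · 3
0 · 3 · 3 · 0
t=6: 3 · 0 · 0 · 2
3 · 3 · 1 · 2
2 · 0 · 2 · 1
0 · 3 · 2 · 0
2 · 0 · 3 · 1
0 · 3 · 3 · 1
t=7: 3 · 0 · 0 · 2
3 · 3 · 1 · 2
2 · 0 · 2 · 1
0 · 3 · 2 · 0
2 · 0 · 3 · 2
0 · 3 · 3 · 1

2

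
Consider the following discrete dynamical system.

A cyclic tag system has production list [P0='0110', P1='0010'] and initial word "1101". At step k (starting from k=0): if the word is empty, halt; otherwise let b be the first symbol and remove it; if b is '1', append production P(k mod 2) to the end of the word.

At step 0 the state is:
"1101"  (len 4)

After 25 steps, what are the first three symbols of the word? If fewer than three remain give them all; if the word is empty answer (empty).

110

t=0: "1101"  (len 4)
t=1: "1010110"  (len 7)
t=2: "0101100010"  (len 10)
t=3: "101100010"  (len 9)
t=4: "011000100010"  (len 12)
t=5: "11000100010"  (len 11)
t=6: "10001000100010"  (len 14)
t=7: "00010001000100110"  (len 17)
t=8: "0010001000100110"  (len 16)
t=9: "010001000100110"  (len 15)
t=10: "10001000100110"  (len 14)
t=11: "00010001001100110"  (len 17)
t=12: "0010001001100110"  (len 16)
t=13: "010001001100110"  (len 15)
t=14: "10001001100110"  (len 14)
t=15: "00010011001100110"  (len 17)
t=16: "0010011001100110"  (len 16)
t=17: "010011001100110"  (len 15)
t=18: "10011001100110"  (len 14)
t=19: "00110011001100110"  (len 17)
t=20: "0110011001100110"  (len 16)
t=21: "110011001100110"  (len 15)
t=22: "100110011001100010"  (len 18)
t=23: "001100110011000100110"  (len 21)
t=24: "01100110011000100110"  (len 20)
t=25: "1100110011000100110"  (len 19)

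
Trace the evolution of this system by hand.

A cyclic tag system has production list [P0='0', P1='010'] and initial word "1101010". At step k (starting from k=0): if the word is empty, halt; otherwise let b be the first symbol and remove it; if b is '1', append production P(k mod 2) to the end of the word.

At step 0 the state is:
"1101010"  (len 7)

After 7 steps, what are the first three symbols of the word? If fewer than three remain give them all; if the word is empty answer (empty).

t=0: "1101010"  (len 7)
t=1: "1010100"  (len 7)
t=2: "010100010"  (len 9)
t=3: "10100010"  (len 8)
t=4: "0100010010"  (len 10)
t=5: "100010010"  (len 9)
t=6: "00010010010"  (len 11)
t=7: "0010010010"  (len 10)

001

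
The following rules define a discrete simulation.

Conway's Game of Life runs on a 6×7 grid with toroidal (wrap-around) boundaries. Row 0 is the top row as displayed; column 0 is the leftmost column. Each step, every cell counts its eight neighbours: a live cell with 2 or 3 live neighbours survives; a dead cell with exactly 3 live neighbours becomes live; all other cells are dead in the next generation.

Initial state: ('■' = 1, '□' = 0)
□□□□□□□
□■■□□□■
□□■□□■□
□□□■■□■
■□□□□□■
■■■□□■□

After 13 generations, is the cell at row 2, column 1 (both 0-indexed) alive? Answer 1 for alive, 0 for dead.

1

[0] □□□□□□□
□■■□□□■
□□■□□■□
□□□■■□■
■□□□□□■
■■■□□■□
[1] □□□□□□■
□■■□□□□
■■■□■■■
■□□■■□■
□□■■■□□
■■□□□□□
[2] □□■□□□□
□□■■□□□
□□□□■□□
□□□□□□□
□□■□■■■
■■■■□□□
[3] □□□□□□□
□□■■□□□
□□□■□□□
□□□■■□□
■□■□■■■
■□□□■■■
[4] □□□■■■■
□□■■□□□
□□□□□□□
□□■□□□■
■■□□□□□
■■□■■□□
[5] ■■□□□■■
□□■■□■□
□□■■□□□
■■□□□□□
□□□■□□■
□■□■□□□
[6] ■■□■□■■
■□□■□■□
□□□■■□□
■■□■□□□
□■□□□□□
□■□□■■□
[7] □■□■□□□
■■□■□■□
■■□■□□■
■■□■■□□
□■□□■□□
□■□□■■□
[8] □■□■□■■
□□□■□□□
□□□■□■□
□□□■■■■
□■□□□□□
■■□■■■□
[9] □■□■□■■
□□□■□■■
□□■■□■■
□□■■□■■
□■□□□□□
□■□■□■□
[10] □□□■□□□
□□□■□□□
■□□□□□□
■■□■□■■
■■□■□■■
□■□□□■■
[11] □□■□■□□
□□□□□□□
■■■□■□□
□□□□□■□
□□□□□□□
□■□□□■□
[12] □□□□□□□
□□■□□□□
□■□□□□□
□■□□□□□
□□□□□□□
□□□□□□□
[13] □□□□□□□
□□□□□□□
□■■□□□□
□□□□□□□
□□□□□□□
□□□□□□□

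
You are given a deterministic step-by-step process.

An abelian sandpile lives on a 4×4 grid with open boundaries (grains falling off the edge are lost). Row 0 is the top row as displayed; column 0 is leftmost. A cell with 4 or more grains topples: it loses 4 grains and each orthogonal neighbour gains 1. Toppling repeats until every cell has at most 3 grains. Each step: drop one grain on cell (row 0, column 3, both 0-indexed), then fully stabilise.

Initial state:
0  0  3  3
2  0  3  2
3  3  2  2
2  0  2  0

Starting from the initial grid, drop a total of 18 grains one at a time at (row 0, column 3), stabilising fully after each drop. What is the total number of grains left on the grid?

27

0) 0  0  3  3
2  0  3  2
3  3  2  2
2  0  2  0
1) 0  1  1  2
2  1  1  0
3  3  3  3
2  0  2  0
2) 0  1  1  3
2  1  1  0
3  3  3  3
2  0  2  0
3) 0  1  2  0
2  1  1  1
3  3  3  3
2  0  2  0
4) 0  1  2  1
2  1  1  1
3  3  3  3
2  0  2  0
5) 0  1  2  2
2  1  1  1
3  3  3  3
2  0  2  0
6) 0  1  2  3
2  1  1  1
3  3  3  3
2  0  2  0
7) 0  1  3  0
2  1  1  2
3  3  3  3
2  0  2  0
8) 0  1  3  1
2  1  1  2
3  3  3  3
2  0  2  0
9) 0  1  3  2
2  1  1  2
3  3  3  3
2  0  2  0
10) 0  1  3  3
2  1  1  2
3  3  3  3
2  0  2  0
11) 0  2  0  1
2  1  2  3
3  3  3  3
2  0  2  0
12) 0  2  0  2
2  1  2  3
3  3  3  3
2  0  2  0
13) 0  2  0  3
2  1  2  3
3  3  3  3
2  0  2  0
14) 0  2  2  1
3  3  0  2
0  1  2  1
3  1  3  1
15) 0  2  2  2
3  3  0  2
0  1  2  1
3  1  3  1
16) 0  2  2  3
3  3  0  2
0  1  2  1
3  1  3  1
17) 0  2  3  0
3  3  0  3
0  1  2  1
3  1  3  1
18) 0  2  3  1
3  3  0  3
0  1  2  1
3  1  3  1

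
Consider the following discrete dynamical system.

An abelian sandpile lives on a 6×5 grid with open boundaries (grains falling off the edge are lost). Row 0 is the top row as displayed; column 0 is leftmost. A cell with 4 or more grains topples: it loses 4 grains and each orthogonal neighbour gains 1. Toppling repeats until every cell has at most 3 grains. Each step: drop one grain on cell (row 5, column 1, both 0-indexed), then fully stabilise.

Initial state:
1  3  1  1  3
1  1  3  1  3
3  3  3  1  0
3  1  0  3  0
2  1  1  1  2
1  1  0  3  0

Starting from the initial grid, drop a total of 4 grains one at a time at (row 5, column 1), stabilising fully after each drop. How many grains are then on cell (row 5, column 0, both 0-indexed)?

2

[0] 1  3  1  1  3
1  1  3  1  3
3  3  3  1  0
3  1  0  3  0
2  1  1  1  2
1  1  0  3  0
[1] 1  3  1  1  3
1  1  3  1  3
3  3  3  1  0
3  1  0  3  0
2  1  1  1  2
1  2  0  3  0
[2] 1  3  1  1  3
1  1  3  1  3
3  3  3  1  0
3  1  0  3  0
2  1  1  1  2
1  3  0  3  0
[3] 1  3  1  1  3
1  1  3  1  3
3  3  3  1  0
3  1  0  3  0
2  2  1  1  2
2  0  1  3  0
[4] 1  3  1  1  3
1  1  3  1  3
3  3  3  1  0
3  1  0  3  0
2  2  1  1  2
2  1  1  3  0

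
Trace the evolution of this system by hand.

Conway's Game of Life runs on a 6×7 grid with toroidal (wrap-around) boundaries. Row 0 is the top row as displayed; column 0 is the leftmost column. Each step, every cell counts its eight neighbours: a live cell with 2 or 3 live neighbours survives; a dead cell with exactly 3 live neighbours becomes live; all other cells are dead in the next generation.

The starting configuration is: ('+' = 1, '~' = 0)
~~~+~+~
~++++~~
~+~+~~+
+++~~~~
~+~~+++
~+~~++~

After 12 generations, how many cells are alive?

step 0: ~~~+~+~
~++++~~
~+~+~~+
+++~~~~
~+~~+++
~+~~++~
step 1: ~+~~~+~
++~~~+~
~~~~+~~
~~~++~~
~~~++~+
+~++~~~
step 2: ~~~~+~~
++~~+++
~~~+++~
~~~~~~~
~~~~~+~
++++~++
step 3: ~~~~~~~
+~~~~~+
+~~+~~~
~~~~~+~
+++~++~
++++~++
step 4: ~~+~~+~
+~~~~~+
+~~~~~~
+~++~+~
~~~~~~~
~~~+~+~
step 5: ~~~~++~
++~~~~+
+~~~~~~
~+~~~~+
~~++~~+
~~~~+~~
step 6: +~~~+++
++~~~++
~~~~~~~
~++~~~+
+~++~+~
~~~~+~~
step 7: ~+~~+~~
~+~~+~~
~~+~~+~
++++~~+
+~+++++
++~~~~~
step 8: ~++~~~~
~+++++~
~~~~+++
~~~~~~~
~~~~++~
~~~~~~~
step 9: ~+~~+~~
++~~~~+
~~+~~~+
~~~~~~+
~~~~~~~
~~~~~~~
step 10: ~+~~~~~
~++~~++
~+~~~++
~~~~~~~
~~~~~~~
~~~~~~~
step 11: +++~~~~
~++~~++
~++~~++
~~~~~~~
~~~~~~~
~~~~~~~
step 12: +~+~~~+
~~~+~+~
~++~~++
~~~~~~~
~~~~~~~
~+~~~~~

10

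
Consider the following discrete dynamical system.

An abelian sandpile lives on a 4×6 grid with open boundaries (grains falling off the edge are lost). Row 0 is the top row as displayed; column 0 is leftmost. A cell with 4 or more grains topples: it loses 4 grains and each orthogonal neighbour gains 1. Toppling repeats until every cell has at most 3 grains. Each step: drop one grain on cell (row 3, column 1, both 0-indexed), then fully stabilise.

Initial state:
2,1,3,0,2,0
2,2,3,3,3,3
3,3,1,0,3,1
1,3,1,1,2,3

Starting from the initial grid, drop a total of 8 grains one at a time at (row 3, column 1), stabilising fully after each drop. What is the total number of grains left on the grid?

47

0) 2,1,3,0,2,0
2,2,3,3,3,3
3,3,1,0,3,1
1,3,1,1,2,3
1) 2,1,3,0,2,0
3,3,3,3,3,3
0,1,2,0,3,1
3,1,2,1,2,3
2) 2,1,3,0,2,0
3,3,3,3,3,3
0,1,2,0,3,1
3,2,2,1,2,3
3) 2,1,3,0,2,0
3,3,3,3,3,3
0,1,2,0,3,1
3,3,2,1,2,3
4) 2,1,3,0,2,0
3,3,3,3,3,3
1,2,2,0,3,1
0,1,3,1,2,3
5) 2,1,3,0,2,0
3,3,3,3,3,3
1,2,2,0,3,1
0,2,3,1,2,3
6) 2,1,3,0,2,0
3,3,3,3,3,3
1,2,2,0,3,1
0,3,3,1,2,3
7) 2,1,3,0,2,0
3,3,3,3,3,3
1,3,3,0,3,1
1,1,0,2,2,3
8) 2,1,3,0,2,0
3,3,3,3,3,3
1,3,3,0,3,1
1,2,0,2,2,3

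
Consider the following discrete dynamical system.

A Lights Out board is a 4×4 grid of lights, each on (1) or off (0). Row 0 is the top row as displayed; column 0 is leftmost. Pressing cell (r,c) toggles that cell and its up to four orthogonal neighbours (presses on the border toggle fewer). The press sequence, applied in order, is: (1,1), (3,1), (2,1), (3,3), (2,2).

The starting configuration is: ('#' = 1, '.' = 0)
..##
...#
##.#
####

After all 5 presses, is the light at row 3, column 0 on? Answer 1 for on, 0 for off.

0

[0] ..##
...#
##.#
####
[1] .###
####
#..#
####
[2] .###
####
##.#
...#
[3] .###
#.##
..##
.#.#
[4] .###
#.##
..#.
.##.
[5] .###
#..#
.#.#
.#..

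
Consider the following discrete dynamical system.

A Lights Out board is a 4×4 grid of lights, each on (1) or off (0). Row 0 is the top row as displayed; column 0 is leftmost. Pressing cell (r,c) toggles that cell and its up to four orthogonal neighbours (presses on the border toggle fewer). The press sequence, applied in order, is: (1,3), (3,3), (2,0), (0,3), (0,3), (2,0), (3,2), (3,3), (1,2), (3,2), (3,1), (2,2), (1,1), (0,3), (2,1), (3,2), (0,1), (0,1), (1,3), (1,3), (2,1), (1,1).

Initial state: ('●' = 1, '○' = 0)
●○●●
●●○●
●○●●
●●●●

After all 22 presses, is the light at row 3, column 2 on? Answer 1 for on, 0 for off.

k=0  ●○●●
●●○●
●○●●
●●●●
k=1  ●○●○
●●●○
●○●○
●●●●
k=2  ●○●○
●●●○
●○●●
●●○○
k=3  ●○●○
○●●○
○●●●
○●○○
k=4  ●○○●
○●●●
○●●●
○●○○
k=5  ●○●○
○●●○
○●●●
○●○○
k=6  ●○●○
●●●○
●○●●
●●○○
k=7  ●○●○
●●●○
●○○●
●○●●
k=8  ●○●○
●●●○
●○○○
●○○○
k=9  ●○○○
●○○●
●○●○
●○○○
k=10  ●○○○
●○○●
●○○○
●●●●
k=11  ●○○○
●○○●
●●○○
○○○●
k=12  ●○○○
●○●●
●○●●
○○●●
k=13  ●●○○
○●○●
●●●●
○○●●
k=14  ●●●●
○●○○
●●●●
○○●●
k=15  ●●●●
○○○○
○○○●
○●●●
k=16  ●●●●
○○○○
○○●●
○○○○
k=17  ○○○●
○●○○
○○●●
○○○○
k=18  ●●●●
○○○○
○○●●
○○○○
k=19  ●●●○
○○●●
○○●○
○○○○
k=20  ●●●●
○○○○
○○●●
○○○○
k=21  ●●●●
○●○○
●●○●
○●○○
k=22  ●○●●
●○●○
●○○●
○●○○

0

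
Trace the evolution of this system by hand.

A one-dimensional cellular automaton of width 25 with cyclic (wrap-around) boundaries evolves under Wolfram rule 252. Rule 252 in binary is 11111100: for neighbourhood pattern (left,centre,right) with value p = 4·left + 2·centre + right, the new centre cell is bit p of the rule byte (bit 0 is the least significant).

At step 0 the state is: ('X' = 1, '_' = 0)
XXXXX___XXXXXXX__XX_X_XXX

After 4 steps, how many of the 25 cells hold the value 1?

25

step 0: XXXXX___XXXXXXX__XX_X_XXX
step 1: XXXXXX__XXXXXXXX_XXXXXXXX
step 2: XXXXXXX_XXXXXXXXXXXXXXXXX
step 3: XXXXXXXXXXXXXXXXXXXXXXXXX
step 4: XXXXXXXXXXXXXXXXXXXXXXXXX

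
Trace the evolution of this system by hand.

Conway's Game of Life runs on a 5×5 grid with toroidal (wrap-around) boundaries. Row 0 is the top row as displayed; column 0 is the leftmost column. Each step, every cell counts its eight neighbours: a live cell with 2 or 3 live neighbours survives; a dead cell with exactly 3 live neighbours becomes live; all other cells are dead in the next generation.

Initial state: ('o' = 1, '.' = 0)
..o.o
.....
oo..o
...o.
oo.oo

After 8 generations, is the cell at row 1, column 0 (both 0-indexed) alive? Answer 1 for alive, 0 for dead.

1

t=0: ..o.o
.....
oo..o
...o.
oo.oo
t=1: .oo.o
.o.oo
o...o
...o.
oo...
t=2: ....o
.o...
o.o..
.o...
oo.oo
t=3: .oooo
oo...
o.o..
...o.
.oooo
t=4: .....
.....
o.o.o
o....
.o...
t=5: .....
.....
oo..o
o...o
.....
t=6: .....
o....
.o..o
.o..o
.....
t=7: .....
o....
.o..o
.....
.....
t=8: .....
o....
o....
.....
.....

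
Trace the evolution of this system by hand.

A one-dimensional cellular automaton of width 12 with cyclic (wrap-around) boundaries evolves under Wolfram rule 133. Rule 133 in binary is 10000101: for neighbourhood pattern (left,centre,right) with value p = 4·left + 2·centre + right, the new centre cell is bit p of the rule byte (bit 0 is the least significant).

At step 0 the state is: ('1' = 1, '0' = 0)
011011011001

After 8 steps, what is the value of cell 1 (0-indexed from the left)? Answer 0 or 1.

1

t=0: 011011011001
t=1: 000000000001
t=2: 011111111101
t=3: 001111111001
t=4: 000111110001
t=5: 010011100101
t=6: 010001000101
t=7: 010101010101
t=8: 010101010101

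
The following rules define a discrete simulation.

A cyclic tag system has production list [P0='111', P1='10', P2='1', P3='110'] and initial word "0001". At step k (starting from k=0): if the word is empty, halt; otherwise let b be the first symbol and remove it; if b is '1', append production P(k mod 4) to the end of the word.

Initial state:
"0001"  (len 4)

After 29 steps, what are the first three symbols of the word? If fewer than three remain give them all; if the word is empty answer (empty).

111

step 0: "0001"  (len 4)
step 1: "001"  (len 3)
step 2: "01"  (len 2)
step 3: "1"  (len 1)
step 4: "110"  (len 3)
step 5: "10111"  (len 5)
step 6: "011110"  (len 6)
step 7: "11110"  (len 5)
step 8: "1110110"  (len 7)
step 9: "110110111"  (len 9)
step 10: "1011011110"  (len 10)
step 11: "0110111101"  (len 10)
step 12: "110111101"  (len 9)
step 13: "10111101111"  (len 11)
step 14: "011110111110"  (len 12)
step 15: "11110111110"  (len 11)
step 16: "1110111110110"  (len 13)
step 17: "110111110110111"  (len 15)
step 18: "1011111011011110"  (len 16)
step 19: "0111110110111101"  (len 16)
step 20: "111110110111101"  (len 15)
step 21: "11110110111101111"  (len 17)
step 22: "111011011110111110"  (len 18)
step 23: "110110111101111101"  (len 18)
step 24: "10110111101111101110"  (len 20)
step 25: "0110111101111101110111"  (len 22)
step 26: "110111101111101110111"  (len 21)
step 27: "101111011111011101111"  (len 21)
step 28: "01111011111011101111110"  (len 23)
step 29: "1111011111011101111110"  (len 22)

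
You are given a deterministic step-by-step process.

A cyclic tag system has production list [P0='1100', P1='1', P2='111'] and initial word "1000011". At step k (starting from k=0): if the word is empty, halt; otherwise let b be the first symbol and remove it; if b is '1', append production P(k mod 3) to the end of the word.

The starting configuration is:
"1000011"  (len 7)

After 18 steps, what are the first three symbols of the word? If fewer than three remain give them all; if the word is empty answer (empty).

[0] "1000011"  (len 7)
[1] "0000111100"  (len 10)
[2] "000111100"  (len 9)
[3] "00111100"  (len 8)
[4] "0111100"  (len 7)
[5] "111100"  (len 6)
[6] "11100111"  (len 8)
[7] "11001111100"  (len 11)
[8] "10011111001"  (len 11)
[9] "0011111001111"  (len 13)
[10] "011111001111"  (len 12)
[11] "11111001111"  (len 11)
[12] "1111001111111"  (len 13)
[13] "1110011111111100"  (len 16)
[14] "1100111111111001"  (len 16)
[15] "100111111111001111"  (len 18)
[16] "001111111110011111100"  (len 21)
[17] "01111111110011111100"  (len 20)
[18] "1111111110011111100"  (len 19)

111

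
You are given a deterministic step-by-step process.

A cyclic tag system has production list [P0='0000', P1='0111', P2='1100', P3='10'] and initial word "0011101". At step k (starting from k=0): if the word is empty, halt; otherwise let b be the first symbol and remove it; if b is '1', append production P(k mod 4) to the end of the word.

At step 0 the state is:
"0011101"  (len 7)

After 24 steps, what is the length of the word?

17

k=0  "0011101"  (len 7)
k=1  "011101"  (len 6)
k=2  "11101"  (len 5)
k=3  "11011100"  (len 8)
k=4  "101110010"  (len 9)
k=5  "011100100000"  (len 12)
k=6  "11100100000"  (len 11)
k=7  "11001000001100"  (len 14)
k=8  "100100000110010"  (len 15)
k=9  "001000001100100000"  (len 18)
k=10  "01000001100100000"  (len 17)
k=11  "1000001100100000"  (len 16)
k=12  "00000110010000010"  (len 17)
k=13  "0000110010000010"  (len 16)
k=14  "000110010000010"  (len 15)
k=15  "00110010000010"  (len 14)
k=16  "0110010000010"  (len 13)
k=17  "110010000010"  (len 12)
k=18  "100100000100111"  (len 15)
k=19  "001000001001111100"  (len 18)
k=20  "01000001001111100"  (len 17)
k=21  "1000001001111100"  (len 16)
k=22  "0000010011111000111"  (len 19)
k=23  "000010011111000111"  (len 18)
k=24  "00010011111000111"  (len 17)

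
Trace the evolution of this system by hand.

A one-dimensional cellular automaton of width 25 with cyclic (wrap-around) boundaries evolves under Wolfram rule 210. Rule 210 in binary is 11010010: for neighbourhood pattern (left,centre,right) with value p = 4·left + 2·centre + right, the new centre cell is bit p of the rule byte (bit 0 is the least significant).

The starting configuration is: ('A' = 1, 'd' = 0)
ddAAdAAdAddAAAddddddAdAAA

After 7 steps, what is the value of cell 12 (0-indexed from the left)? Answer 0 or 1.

k=0  ddAAdAAdAddAAAddddddAdAAA
k=1  AAdAddAddAAdAAAddddAdddAA
k=2  AAddAAdAAdAddAAAddAdAdAdA
k=3  AAAAdAddAddAAdAAAAddddddd
k=4  dAAAddAAdAAdAddAAAAdddddA
k=5  ddAAAAdAddAddAAdAAAAdddAd
k=6  dAdAAAddAAdAAdAddAAAAdAdA
k=7  ddddAAAAdAddAddAAdAAAdddd

1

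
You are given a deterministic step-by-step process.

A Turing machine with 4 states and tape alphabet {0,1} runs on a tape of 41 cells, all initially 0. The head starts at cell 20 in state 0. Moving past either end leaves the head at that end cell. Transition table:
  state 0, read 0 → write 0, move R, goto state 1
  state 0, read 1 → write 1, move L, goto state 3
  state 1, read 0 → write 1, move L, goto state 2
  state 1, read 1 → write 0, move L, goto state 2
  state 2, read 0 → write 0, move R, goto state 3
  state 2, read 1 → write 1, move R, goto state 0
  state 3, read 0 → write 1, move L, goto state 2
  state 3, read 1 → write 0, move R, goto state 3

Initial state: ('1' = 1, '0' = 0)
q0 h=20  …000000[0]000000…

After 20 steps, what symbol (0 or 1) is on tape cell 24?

0

0) q0 h=20  …000000[0]000000…
1) q1 h=21  …000000[0]000000…
2) q2 h=20  …000000[0]100000…
3) q3 h=21  …000000[1]000000…
4) q3 h=22  …000000[0]000000…
5) q2 h=21  …000000[0]100000…
6) q3 h=22  …000000[1]000000…
7) q3 h=23  …000000[0]000000…
8) q2 h=22  …000000[0]100000…
9) q3 h=23  …000000[1]000000…
10) q3 h=24  …000000[0]000000…
11) q2 h=23  …000000[0]100000…
12) q3 h=24  …000000[1]000000…
13) q3 h=25  …000000[0]000000…
14) q2 h=24  …000000[0]100000…
15) q3 h=25  …000000[1]000000…
16) q3 h=26  …000000[0]000000…
17) q2 h=25  …000000[0]100000…
18) q3 h=26  …000000[1]000000…
19) q3 h=27  …000000[0]000000…
20) q2 h=26  …000000[0]100000…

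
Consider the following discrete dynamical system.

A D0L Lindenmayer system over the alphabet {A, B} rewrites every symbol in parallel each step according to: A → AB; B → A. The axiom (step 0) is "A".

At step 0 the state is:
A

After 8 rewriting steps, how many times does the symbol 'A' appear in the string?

gen 0: A
gen 1: AB
gen 2: ABA
gen 3: ABAAB
gen 4: ABAABABA
gen 5: ABAABABAABAAB
gen 6: ABAABABAABAABABAABABA
gen 7: ABAABABAABAABABAABABAABAABABAABAAB
gen 8: ABAABABAABAABABAABABAABAABABAABAABABAABABAABAABABAABABA

34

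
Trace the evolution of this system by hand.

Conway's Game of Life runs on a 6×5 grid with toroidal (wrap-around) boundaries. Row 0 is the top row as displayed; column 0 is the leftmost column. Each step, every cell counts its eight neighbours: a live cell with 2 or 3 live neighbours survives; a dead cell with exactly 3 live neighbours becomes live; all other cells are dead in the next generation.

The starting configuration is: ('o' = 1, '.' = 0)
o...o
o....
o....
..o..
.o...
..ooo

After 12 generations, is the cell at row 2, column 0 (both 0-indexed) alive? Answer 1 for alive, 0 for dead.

t=0: o...o
o....
o....
..o..
.o...
..ooo
t=1: oo...
oo...
.o...
.o...
.o...
.oooo
t=2: ...o.
..o..
.oo..
ooo..
.o.o.
...oo
t=3: ..ooo
.ooo.
o..o.
o..o.
.o.o.
...oo
t=4: oo...
oo...
o..o.
oo.o.
o..o.
o....
t=5: ....o
..o..
.....
oo.o.
o.o..
o....
t=6: .....
.....
.oo..
ooo.o
o.o..
oo..o
t=7: o....
.....
..oo.
....o
..o..
oo..o
t=8: oo..o
.....
...o.
..o..
.o.oo
oo..o
t=9: .o..o
o...o
.....
..o.o
.o.oo
.....
t=10: ....o
o...o
o..oo
o.o.o
o.ooo
..ooo
t=11: .....
.....
.....
..o..
.....
.oo..
t=12: .....
.....
.....
.....
.oo..
.....

0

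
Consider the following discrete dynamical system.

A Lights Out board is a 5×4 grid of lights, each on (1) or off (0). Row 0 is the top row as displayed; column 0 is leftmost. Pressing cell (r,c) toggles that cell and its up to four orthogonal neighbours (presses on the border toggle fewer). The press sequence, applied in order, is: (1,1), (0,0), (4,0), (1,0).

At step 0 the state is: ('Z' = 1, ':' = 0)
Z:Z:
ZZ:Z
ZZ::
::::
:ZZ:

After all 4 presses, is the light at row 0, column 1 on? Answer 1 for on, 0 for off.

0) Z:Z:
ZZ:Z
ZZ::
::::
:ZZ:
1) ZZZ:
::ZZ
Z:::
::::
:ZZ:
2) ::Z:
Z:ZZ
Z:::
::::
:ZZ:
3) ::Z:
Z:ZZ
Z:::
Z:::
Z:Z:
4) Z:Z:
:ZZZ
::::
Z:::
Z:Z:

0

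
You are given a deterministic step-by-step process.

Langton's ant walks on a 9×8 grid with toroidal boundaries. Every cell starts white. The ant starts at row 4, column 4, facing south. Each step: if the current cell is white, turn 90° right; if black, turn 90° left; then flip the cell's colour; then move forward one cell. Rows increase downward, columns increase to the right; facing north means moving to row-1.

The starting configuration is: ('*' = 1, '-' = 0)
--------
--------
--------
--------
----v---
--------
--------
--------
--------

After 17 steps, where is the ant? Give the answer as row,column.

4,5

step 0: --------
--------
--------
--------
----v---
--------
--------
--------
--------
step 1: --------
--------
--------
--------
---<*---
--------
--------
--------
--------
step 2: --------
--------
--------
---^----
---**---
--------
--------
--------
--------
step 3: --------
--------
--------
---*>---
---**---
--------
--------
--------
--------
step 4: --------
--------
--------
---**---
---*v---
--------
--------
--------
--------
step 5: --------
--------
--------
---**---
---*->--
--------
--------
--------
--------
step 6: --------
--------
--------
---**---
---*-*--
-----v--
--------
--------
--------
step 7: --------
--------
--------
---**---
---*-*--
----<*--
--------
--------
--------
step 8: --------
--------
--------
---**---
---*^*--
----**--
--------
--------
--------
step 9: --------
--------
--------
---**---
---**>--
----**--
--------
--------
--------
step 10: --------
--------
--------
---**^--
---**---
----**--
--------
--------
--------
step 11: --------
--------
--------
---***>-
---**---
----**--
--------
--------
--------
step 12: --------
--------
--------
---****-
---**-v-
----**--
--------
--------
--------
step 13: --------
--------
--------
---****-
---**<*-
----**--
--------
--------
--------
step 14: --------
--------
--------
---**^*-
---****-
----**--
--------
--------
--------
step 15: --------
--------
--------
---*<-*-
---****-
----**--
--------
--------
--------
step 16: --------
--------
--------
---*--*-
---*v**-
----**--
--------
--------
--------
step 17: --------
--------
--------
---*--*-
---*->*-
----**--
--------
--------
--------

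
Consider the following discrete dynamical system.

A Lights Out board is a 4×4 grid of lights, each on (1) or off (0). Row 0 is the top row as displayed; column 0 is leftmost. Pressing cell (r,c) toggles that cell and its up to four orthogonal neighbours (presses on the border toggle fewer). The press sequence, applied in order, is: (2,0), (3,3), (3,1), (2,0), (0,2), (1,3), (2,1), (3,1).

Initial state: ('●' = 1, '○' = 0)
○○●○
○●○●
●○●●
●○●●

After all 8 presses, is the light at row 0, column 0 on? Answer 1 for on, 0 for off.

k=0  ○○●○
○●○●
●○●●
●○●●
k=1  ○○●○
●●○●
○●●●
○○●●
k=2  ○○●○
●●○●
○●●○
○○○○
k=3  ○○●○
●●○●
○○●○
●●●○
k=4  ○○●○
○●○●
●●●○
○●●○
k=5  ○●○●
○●●●
●●●○
○●●○
k=6  ○●○○
○●○○
●●●●
○●●○
k=7  ○●○○
○○○○
○○○●
○○●○
k=8  ○●○○
○○○○
○●○●
●●○○

0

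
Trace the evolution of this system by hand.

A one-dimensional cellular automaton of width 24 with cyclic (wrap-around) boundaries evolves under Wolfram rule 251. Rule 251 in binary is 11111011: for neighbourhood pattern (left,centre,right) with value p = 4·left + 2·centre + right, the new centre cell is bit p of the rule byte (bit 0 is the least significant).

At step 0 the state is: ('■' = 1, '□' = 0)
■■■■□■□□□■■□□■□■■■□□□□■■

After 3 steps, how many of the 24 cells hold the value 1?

24

[0] ■■■■□■□□□■■□□■□■■■□□□□■■
[1] ■■■■■□■■■■■■■□■■■■■■■■■■
[2] ■■■■■■■■■■■■■■■■■■■■■■■■
[3] ■■■■■■■■■■■■■■■■■■■■■■■■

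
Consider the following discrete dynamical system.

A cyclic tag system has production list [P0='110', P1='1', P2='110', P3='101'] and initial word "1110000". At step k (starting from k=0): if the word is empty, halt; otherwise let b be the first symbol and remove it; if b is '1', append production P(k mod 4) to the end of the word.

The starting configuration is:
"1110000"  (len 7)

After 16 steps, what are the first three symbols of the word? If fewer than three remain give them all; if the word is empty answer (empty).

0) "1110000"  (len 7)
1) "110000110"  (len 9)
2) "100001101"  (len 9)
3) "00001101110"  (len 11)
4) "0001101110"  (len 10)
5) "001101110"  (len 9)
6) "01101110"  (len 8)
7) "1101110"  (len 7)
8) "101110101"  (len 9)
9) "01110101110"  (len 11)
10) "1110101110"  (len 10)
11) "110101110110"  (len 12)
12) "10101110110101"  (len 14)
13) "0101110110101110"  (len 16)
14) "101110110101110"  (len 15)
15) "01110110101110110"  (len 17)
16) "1110110101110110"  (len 16)

111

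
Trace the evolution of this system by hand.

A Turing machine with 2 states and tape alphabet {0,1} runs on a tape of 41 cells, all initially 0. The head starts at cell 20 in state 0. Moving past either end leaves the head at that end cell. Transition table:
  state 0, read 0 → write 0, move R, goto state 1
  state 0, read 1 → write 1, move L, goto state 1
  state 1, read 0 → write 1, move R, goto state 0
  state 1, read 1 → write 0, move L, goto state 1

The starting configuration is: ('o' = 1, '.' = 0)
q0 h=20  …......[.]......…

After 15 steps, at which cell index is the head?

[0] q0 h=20  …......[.]......…
[1] q1 h=21  …......[.]......…
[2] q0 h=22  ….....o[.]......…
[3] q1 h=23  …....o.[.]......…
[4] q0 h=24  …...o.o[.]......…
[5] q1 h=25  …..o.o.[.]......…
[6] q0 h=26  ….o.o.o[.]......…
[7] q1 h=27  …o.o.o.[.]......…
[8] q0 h=28  ….o.o.o[.]......…
[9] q1 h=29  …o.o.o.[.]......…
[10] q0 h=30  ….o.o.o[.]......…
[11] q1 h=31  …o.o.o.[.]......…
[12] q0 h=32  ….o.o.o[.]......…
[13] q1 h=33  …o.o.o.[.]......…
[14] q0 h=34  ….o.o.o[.]......|
[15] q1 h=35  …o.o.o.[.].....|

35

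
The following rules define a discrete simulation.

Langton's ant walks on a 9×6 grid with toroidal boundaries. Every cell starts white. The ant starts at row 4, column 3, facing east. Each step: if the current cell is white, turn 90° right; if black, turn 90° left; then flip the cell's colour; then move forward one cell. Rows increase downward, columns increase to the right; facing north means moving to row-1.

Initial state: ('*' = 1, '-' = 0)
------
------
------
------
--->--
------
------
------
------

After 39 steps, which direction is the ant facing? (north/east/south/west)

step 0: ------
------
------
------
--->--
------
------
------
------
step 1: ------
------
------
------
---*--
---v--
------
------
------
step 2: ------
------
------
------
---*--
--<*--
------
------
------
step 3: ------
------
------
------
--^*--
--**--
------
------
------
step 4: ------
------
------
------
--*>--
--**--
------
------
------
step 5: ------
------
------
---^--
--*---
--**--
------
------
------
step 6: ------
------
------
---*>-
--*---
--**--
------
------
------
step 7: ------
------
------
---**-
--*-v-
--**--
------
------
------
step 8: ------
------
------
---**-
--*<*-
--**--
------
------
------
step 9: ------
------
------
---^*-
--***-
--**--
------
------
------
step 10: ------
------
------
--<-*-
--***-
--**--
------
------
------
step 11: ------
------
--^---
--*-*-
--***-
--**--
------
------
------
step 12: ------
------
--*>--
--*-*-
--***-
--**--
------
------
------
step 13: ------
------
--**--
--*v*-
--***-
--**--
------
------
------
step 14: ------
------
--**--
--<**-
--***-
--**--
------
------
------
step 15: ------
------
--**--
---**-
--v**-
--**--
------
------
------
step 16: ------
------
--**--
---**-
--->*-
--**--
------
------
------
step 17: ------
------
--**--
---^*-
----*-
--**--
------
------
------
step 18: ------
------
--**--
--<-*-
----*-
--**--
------
------
------
step 19: ------
------
--^*--
--*-*-
----*-
--**--
------
------
------
step 20: ------
------
-<-*--
--*-*-
----*-
--**--
------
------
------
step 21: ------
-^----
-*-*--
--*-*-
----*-
--**--
------
------
------
step 22: ------
-*>---
-*-*--
--*-*-
----*-
--**--
------
------
------
step 23: ------
-**---
-*v*--
--*-*-
----*-
--**--
------
------
------
step 24: ------
-**---
-<**--
--*-*-
----*-
--**--
------
------
------
step 25: ------
-**---
--**--
-v*-*-
----*-
--**--
------
------
------
step 26: ------
-**---
--**--
<**-*-
----*-
--**--
------
------
------
step 27: ------
-**---
^-**--
***-*-
----*-
--**--
------
------
------
step 28: ------
-**---
*>**--
***-*-
----*-
--**--
------
------
------
step 29: ------
-**---
****--
*v*-*-
----*-
--**--
------
------
------
step 30: ------
-**---
****--
*->-*-
----*-
--**--
------
------
------
step 31: ------
-**---
**^*--
*---*-
----*-
--**--
------
------
------
step 32: ------
-**---
*<-*--
*---*-
----*-
--**--
------
------
------
step 33: ------
-**---
*--*--
*v--*-
----*-
--**--
------
------
------
step 34: ------
-**---
*--*--
<*--*-
----*-
--**--
------
------
------
step 35: ------
-**---
*--*--
-*--*-
v---*-
--**--
------
------
------
step 36: ------
-**---
*--*--
-*--*-
*---*<
--**--
------
------
------
step 37: ------
-**---
*--*--
-*--*^
*---**
--**--
------
------
------
step 38: ------
-**---
*--*--
>*--**
*---**
--**--
------
------
------
step 39: ------
-**---
*--*--
**--**
v---**
--**--
------
------
------

south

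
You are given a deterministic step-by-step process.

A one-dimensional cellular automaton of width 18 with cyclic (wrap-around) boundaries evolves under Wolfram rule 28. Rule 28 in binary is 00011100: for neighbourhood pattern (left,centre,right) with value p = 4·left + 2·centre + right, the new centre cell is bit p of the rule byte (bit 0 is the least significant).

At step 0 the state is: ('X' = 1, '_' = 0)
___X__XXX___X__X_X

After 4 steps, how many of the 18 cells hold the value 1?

t=0: ___X__XXX___X__X_X
t=1: X__XX_X__X__XX_X_X
t=2: _X_X__XX_XX_X__X_X
t=3: _X_XX_X__X__XX_X_X
t=4: _X_X__XX_XX_X__X_X

9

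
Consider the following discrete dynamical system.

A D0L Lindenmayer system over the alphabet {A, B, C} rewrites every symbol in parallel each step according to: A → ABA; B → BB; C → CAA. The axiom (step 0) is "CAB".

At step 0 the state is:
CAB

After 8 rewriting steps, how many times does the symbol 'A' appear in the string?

step 0: CAB
step 1: CAAABABB
step 2: CAAABAABAABABBABABBBB
step 3: CAAABAABAABABBABAABABBABAABABBABABBBBABABBABABBBBBBBB
step 4: CAAABAABAABABBABAABABBABAABABBABABBBBABABBABAABABBABABBBBA…BABBBBABABBABABBBBBBBBABABBABABBBBABABBABABBBBBBBBBBBBBBBB  (len 129)
step 5: CAAABAABAABABBABAABABBABAABABBABABBBBABABBABAABABBABABBBBA…BBBBBBABABBABABBBBABABBABABBBBBBBBBBBBBBBBBBBBBBBBBBBBBBBB  (len 305)
step 6: CAAABAABAABABBABAABABBABAABABBABABBBBABABBABAABABBABABBBBA…BBBBBBBBBBBBBBBBBBBBBBBBBBBBBBBBBBBBBBBBBBBBBBBBBBBBBBBBBB  (len 705)
step 7: CAAABAABAABABBABAABABBABAABABBABABBBBABABBABAABABBABABBBBA…BBBBBBBBBBBBBBBBBBBBBBBBBBBBBBBBBBBBBBBBBBBBBBBBBBBBBBBBBB  (len 1601)
step 8: CAAABAABAABABBABAABABBABAABABBABABBBBABABBABAABABBABABBBBA…BBBBBBBBBBBBBBBBBBBBBBBBBBBBBBBBBBBBBBBBBBBBBBBBBBBBBBBBBB  (len 3585)

766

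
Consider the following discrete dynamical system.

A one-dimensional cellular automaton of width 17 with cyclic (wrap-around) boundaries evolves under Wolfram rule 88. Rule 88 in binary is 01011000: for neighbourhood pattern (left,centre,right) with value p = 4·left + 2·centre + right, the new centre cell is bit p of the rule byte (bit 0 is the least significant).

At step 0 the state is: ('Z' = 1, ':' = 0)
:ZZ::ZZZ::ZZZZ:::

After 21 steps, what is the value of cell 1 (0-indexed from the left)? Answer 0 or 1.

k=0  :ZZ::ZZZ::ZZZZ:::
k=1  :ZZZ:Z:ZZ:Z::ZZ::
k=2  :Z:Z:::ZZ::Z:ZZZ:
k=3  ::::Z::ZZZ:::Z:ZZ
k=4  Z::::Z:Z:ZZ::::ZZ
k=5  ZZ:::::::ZZZ:::Z:
k=6  ZZZ::::::Z:ZZ::::
k=7  Z:ZZ:::::::ZZZ:::
k=8  ::ZZZ::::::Z:ZZ::
k=9  ::Z:ZZ:::::::ZZZ:
k=10  ::::ZZZ::::::Z:ZZ
k=11  Z:::Z:ZZ:::::::ZZ
k=12  ZZ::::ZZZ::::::Z:
k=13  ZZZ:::Z:ZZ:::::::
k=14  Z:ZZ::::ZZZ::::::
k=15  ::ZZZ:::Z:ZZ:::::
k=16  ::Z:ZZ::::ZZZ::::
k=17  ::::ZZZ:::Z:ZZ:::
k=18  ::::Z:ZZ::::ZZZ::
k=19  ::::::ZZZ:::Z:ZZ:
k=20  ::::::Z:ZZ::::ZZZ
k=21  Z:::::::ZZZ:::Z:Z

0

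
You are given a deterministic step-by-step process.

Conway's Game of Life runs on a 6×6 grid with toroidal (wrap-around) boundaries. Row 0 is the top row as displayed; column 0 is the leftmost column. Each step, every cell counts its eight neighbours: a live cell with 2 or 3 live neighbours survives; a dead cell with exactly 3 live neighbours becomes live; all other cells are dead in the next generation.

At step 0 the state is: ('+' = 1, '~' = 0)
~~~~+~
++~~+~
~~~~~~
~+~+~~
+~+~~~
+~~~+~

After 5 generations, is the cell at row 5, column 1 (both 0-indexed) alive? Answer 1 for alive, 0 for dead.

1

[0] ~~~~+~
++~~+~
~~~~~~
~+~+~~
+~+~~~
+~~~+~
[1] ++~++~
~~~~~+
+++~~~
~++~~~
+~++~+
~+~+~~
[2] ++~+++
~~~+++
+~+~~~
~~~~~+
+~~++~
~~~~~~
[3] +~++~~
~~~~~~
+~~+~~
++~+++
~~~~++
~++~~~
[4] ~~++~~
~+++~~
++++~~
~+++~~
~~~~~~
+++~++
[5] ~~~~~+
+~~~+~
+~~~+~
+~~+~~
~~~~++
+++~++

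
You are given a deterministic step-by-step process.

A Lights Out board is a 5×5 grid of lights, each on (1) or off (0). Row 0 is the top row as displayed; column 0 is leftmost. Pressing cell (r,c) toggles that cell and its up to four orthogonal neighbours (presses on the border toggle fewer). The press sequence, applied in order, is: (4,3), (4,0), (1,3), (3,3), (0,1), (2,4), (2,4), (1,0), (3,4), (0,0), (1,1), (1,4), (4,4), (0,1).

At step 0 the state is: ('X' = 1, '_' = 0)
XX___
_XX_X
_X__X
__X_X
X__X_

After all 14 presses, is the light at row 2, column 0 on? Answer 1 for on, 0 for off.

1

[0] XX___
_XX_X
_X__X
__X_X
X__X_
[1] XX___
_XX_X
_X__X
__XXX
X_X_X
[2] XX___
_XX_X
_X__X
X_XXX
_XX_X
[3] XX_X_
_X_X_
_X_XX
X_XXX
_XX_X
[4] XX_X_
_X_X_
_X__X
X____
_XXXX
[5] __XX_
___X_
_X__X
X____
_XXXX
[6] __XX_
___XX
_X_X_
X___X
_XXXX
[7] __XX_
___X_
_X__X
X____
_XXXX
[8] X_XX_
XX_X_
XX__X
X____
_XXXX
[9] X_XX_
XX_X_
XX___
X__XX
_XXX_
[10] _XXX_
_X_X_
XX___
X__XX
_XXX_
[11] __XX_
X_XX_
X____
X__XX
_XXX_
[12] __XXX
X_X_X
X___X
X__XX
_XXX_
[13] __XXX
X_X_X
X___X
X__X_
_XX_X
[14] XX_XX
XXX_X
X___X
X__X_
_XX_X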